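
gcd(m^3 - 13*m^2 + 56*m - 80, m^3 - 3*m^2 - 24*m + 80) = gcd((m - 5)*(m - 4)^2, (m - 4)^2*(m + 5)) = m^2 - 8*m + 16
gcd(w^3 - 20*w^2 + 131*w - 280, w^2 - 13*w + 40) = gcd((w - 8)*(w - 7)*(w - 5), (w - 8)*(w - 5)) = w^2 - 13*w + 40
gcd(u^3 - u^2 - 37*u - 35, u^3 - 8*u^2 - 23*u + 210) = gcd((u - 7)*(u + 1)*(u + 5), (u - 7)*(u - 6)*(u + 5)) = u^2 - 2*u - 35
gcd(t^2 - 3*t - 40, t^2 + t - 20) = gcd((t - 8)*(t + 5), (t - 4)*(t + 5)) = t + 5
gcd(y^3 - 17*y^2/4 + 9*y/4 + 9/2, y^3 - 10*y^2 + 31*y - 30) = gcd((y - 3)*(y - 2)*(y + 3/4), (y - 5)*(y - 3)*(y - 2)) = y^2 - 5*y + 6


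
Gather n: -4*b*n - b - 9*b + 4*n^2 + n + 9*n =-10*b + 4*n^2 + n*(10 - 4*b)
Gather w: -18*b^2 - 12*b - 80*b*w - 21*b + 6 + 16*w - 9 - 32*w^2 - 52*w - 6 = -18*b^2 - 33*b - 32*w^2 + w*(-80*b - 36) - 9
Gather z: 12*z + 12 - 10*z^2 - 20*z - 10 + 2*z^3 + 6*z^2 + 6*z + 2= 2*z^3 - 4*z^2 - 2*z + 4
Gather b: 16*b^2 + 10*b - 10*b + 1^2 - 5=16*b^2 - 4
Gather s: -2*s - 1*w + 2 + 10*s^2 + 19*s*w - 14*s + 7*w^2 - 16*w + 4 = 10*s^2 + s*(19*w - 16) + 7*w^2 - 17*w + 6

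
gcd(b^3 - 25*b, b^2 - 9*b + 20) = b - 5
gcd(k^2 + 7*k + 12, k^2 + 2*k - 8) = k + 4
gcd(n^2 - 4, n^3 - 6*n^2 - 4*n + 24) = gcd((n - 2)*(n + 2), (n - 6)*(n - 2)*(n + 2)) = n^2 - 4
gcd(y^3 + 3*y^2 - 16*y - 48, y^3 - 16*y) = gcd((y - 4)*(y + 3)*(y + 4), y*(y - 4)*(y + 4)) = y^2 - 16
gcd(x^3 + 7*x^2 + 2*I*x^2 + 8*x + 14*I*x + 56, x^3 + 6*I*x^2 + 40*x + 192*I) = x + 4*I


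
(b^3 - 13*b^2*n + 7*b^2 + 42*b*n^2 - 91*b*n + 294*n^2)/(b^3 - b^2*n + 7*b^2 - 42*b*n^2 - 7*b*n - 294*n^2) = (b - 6*n)/(b + 6*n)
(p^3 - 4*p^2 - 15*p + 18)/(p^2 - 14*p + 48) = (p^2 + 2*p - 3)/(p - 8)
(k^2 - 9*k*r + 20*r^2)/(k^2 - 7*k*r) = (k^2 - 9*k*r + 20*r^2)/(k*(k - 7*r))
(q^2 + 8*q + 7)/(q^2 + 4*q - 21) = (q + 1)/(q - 3)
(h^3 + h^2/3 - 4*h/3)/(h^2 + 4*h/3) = h - 1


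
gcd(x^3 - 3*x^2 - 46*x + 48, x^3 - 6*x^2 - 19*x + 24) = x^2 - 9*x + 8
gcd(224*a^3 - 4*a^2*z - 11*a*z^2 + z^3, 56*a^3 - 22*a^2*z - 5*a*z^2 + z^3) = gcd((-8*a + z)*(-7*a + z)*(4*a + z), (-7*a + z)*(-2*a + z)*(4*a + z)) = -28*a^2 - 3*a*z + z^2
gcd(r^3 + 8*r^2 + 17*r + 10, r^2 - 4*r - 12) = r + 2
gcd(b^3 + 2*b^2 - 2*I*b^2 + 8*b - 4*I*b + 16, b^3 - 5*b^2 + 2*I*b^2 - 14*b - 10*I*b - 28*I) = b^2 + b*(2 + 2*I) + 4*I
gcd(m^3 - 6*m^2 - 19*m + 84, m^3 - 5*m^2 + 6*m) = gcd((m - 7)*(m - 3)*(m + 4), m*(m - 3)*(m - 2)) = m - 3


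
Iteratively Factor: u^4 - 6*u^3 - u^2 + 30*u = (u + 2)*(u^3 - 8*u^2 + 15*u) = (u - 3)*(u + 2)*(u^2 - 5*u) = (u - 5)*(u - 3)*(u + 2)*(u)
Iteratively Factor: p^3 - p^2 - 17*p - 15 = (p - 5)*(p^2 + 4*p + 3) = (p - 5)*(p + 3)*(p + 1)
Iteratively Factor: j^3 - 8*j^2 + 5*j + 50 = (j + 2)*(j^2 - 10*j + 25) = (j - 5)*(j + 2)*(j - 5)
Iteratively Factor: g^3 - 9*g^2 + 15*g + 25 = (g + 1)*(g^2 - 10*g + 25) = (g - 5)*(g + 1)*(g - 5)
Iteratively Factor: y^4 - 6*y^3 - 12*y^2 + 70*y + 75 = (y - 5)*(y^3 - y^2 - 17*y - 15) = (y - 5)*(y + 1)*(y^2 - 2*y - 15) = (y - 5)^2*(y + 1)*(y + 3)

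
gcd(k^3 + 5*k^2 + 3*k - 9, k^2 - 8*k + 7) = k - 1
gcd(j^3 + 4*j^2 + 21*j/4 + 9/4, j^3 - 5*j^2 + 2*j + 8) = j + 1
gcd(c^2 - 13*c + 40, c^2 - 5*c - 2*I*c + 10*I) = c - 5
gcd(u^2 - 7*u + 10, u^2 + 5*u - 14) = u - 2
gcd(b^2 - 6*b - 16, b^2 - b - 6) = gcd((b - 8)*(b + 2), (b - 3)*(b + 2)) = b + 2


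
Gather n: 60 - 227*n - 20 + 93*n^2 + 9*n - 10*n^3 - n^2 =-10*n^3 + 92*n^2 - 218*n + 40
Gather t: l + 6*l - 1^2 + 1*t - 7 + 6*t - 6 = 7*l + 7*t - 14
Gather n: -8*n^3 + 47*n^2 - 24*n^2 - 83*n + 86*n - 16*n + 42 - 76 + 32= -8*n^3 + 23*n^2 - 13*n - 2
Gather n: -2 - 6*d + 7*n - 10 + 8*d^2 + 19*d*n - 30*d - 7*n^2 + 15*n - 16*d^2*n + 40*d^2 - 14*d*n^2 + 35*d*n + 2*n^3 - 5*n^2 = 48*d^2 - 36*d + 2*n^3 + n^2*(-14*d - 12) + n*(-16*d^2 + 54*d + 22) - 12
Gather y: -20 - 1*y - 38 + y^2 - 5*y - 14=y^2 - 6*y - 72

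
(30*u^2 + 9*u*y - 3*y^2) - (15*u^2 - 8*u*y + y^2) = 15*u^2 + 17*u*y - 4*y^2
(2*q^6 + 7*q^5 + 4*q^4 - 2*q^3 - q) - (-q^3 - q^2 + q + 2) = 2*q^6 + 7*q^5 + 4*q^4 - q^3 + q^2 - 2*q - 2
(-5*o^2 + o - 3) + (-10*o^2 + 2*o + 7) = -15*o^2 + 3*o + 4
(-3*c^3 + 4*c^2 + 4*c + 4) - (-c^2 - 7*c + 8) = -3*c^3 + 5*c^2 + 11*c - 4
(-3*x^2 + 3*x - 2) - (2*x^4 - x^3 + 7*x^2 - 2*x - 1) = -2*x^4 + x^3 - 10*x^2 + 5*x - 1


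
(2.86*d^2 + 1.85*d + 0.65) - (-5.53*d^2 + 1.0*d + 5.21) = 8.39*d^2 + 0.85*d - 4.56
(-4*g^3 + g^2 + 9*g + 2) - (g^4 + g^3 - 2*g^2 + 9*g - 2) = -g^4 - 5*g^3 + 3*g^2 + 4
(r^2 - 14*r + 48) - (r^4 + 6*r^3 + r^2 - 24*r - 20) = -r^4 - 6*r^3 + 10*r + 68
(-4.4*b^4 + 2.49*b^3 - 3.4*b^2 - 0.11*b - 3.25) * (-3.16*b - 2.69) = 13.904*b^5 + 3.9676*b^4 + 4.0459*b^3 + 9.4936*b^2 + 10.5659*b + 8.7425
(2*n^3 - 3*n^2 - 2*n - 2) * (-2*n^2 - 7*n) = -4*n^5 - 8*n^4 + 25*n^3 + 18*n^2 + 14*n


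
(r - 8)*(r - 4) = r^2 - 12*r + 32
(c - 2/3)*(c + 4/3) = c^2 + 2*c/3 - 8/9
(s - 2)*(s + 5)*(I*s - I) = I*s^3 + 2*I*s^2 - 13*I*s + 10*I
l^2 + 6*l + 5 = (l + 1)*(l + 5)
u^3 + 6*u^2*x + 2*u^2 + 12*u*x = u*(u + 2)*(u + 6*x)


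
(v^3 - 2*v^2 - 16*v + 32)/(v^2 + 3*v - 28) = (v^2 + 2*v - 8)/(v + 7)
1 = 1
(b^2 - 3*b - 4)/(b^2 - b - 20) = (-b^2 + 3*b + 4)/(-b^2 + b + 20)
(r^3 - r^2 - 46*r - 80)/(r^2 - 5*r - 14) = (r^2 - 3*r - 40)/(r - 7)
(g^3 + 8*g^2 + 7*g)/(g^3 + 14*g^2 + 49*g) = (g + 1)/(g + 7)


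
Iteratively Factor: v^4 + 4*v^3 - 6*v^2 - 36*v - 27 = (v + 1)*(v^3 + 3*v^2 - 9*v - 27) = (v + 1)*(v + 3)*(v^2 - 9) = (v + 1)*(v + 3)^2*(v - 3)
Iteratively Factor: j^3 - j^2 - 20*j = (j - 5)*(j^2 + 4*j) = j*(j - 5)*(j + 4)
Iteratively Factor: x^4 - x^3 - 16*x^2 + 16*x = (x - 4)*(x^3 + 3*x^2 - 4*x) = (x - 4)*(x + 4)*(x^2 - x) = x*(x - 4)*(x + 4)*(x - 1)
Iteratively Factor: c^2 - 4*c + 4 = (c - 2)*(c - 2)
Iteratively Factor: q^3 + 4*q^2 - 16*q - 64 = (q - 4)*(q^2 + 8*q + 16) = (q - 4)*(q + 4)*(q + 4)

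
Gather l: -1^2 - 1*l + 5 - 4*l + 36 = 40 - 5*l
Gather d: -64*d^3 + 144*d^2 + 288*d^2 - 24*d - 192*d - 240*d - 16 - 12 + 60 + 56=-64*d^3 + 432*d^2 - 456*d + 88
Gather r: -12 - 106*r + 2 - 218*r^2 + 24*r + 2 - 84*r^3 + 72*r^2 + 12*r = -84*r^3 - 146*r^2 - 70*r - 8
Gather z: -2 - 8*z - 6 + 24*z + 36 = 16*z + 28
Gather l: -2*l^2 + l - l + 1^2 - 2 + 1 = -2*l^2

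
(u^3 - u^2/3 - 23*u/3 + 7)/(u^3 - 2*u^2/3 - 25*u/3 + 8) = (3*u - 7)/(3*u - 8)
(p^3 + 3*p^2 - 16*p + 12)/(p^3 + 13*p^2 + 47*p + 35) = (p^3 + 3*p^2 - 16*p + 12)/(p^3 + 13*p^2 + 47*p + 35)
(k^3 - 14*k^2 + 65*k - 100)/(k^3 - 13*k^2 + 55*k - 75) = (k - 4)/(k - 3)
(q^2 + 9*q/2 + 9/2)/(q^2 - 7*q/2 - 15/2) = (q + 3)/(q - 5)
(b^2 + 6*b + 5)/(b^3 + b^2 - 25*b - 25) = 1/(b - 5)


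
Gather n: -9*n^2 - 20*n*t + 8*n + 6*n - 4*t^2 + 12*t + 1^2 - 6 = -9*n^2 + n*(14 - 20*t) - 4*t^2 + 12*t - 5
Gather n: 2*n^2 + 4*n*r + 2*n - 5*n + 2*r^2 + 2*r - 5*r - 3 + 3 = 2*n^2 + n*(4*r - 3) + 2*r^2 - 3*r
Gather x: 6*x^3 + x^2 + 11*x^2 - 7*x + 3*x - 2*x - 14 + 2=6*x^3 + 12*x^2 - 6*x - 12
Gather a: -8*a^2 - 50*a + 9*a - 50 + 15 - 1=-8*a^2 - 41*a - 36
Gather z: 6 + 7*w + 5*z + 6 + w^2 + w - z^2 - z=w^2 + 8*w - z^2 + 4*z + 12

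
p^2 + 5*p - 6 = (p - 1)*(p + 6)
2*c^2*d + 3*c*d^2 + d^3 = d*(c + d)*(2*c + d)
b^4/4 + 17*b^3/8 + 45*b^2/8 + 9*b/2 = b*(b/4 + 1)*(b + 3/2)*(b + 3)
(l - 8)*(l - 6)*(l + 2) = l^3 - 12*l^2 + 20*l + 96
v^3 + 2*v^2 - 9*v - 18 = (v - 3)*(v + 2)*(v + 3)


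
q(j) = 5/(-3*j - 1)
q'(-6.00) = 0.05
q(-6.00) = 0.29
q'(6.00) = 0.04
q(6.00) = -0.26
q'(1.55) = 0.47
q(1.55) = -0.88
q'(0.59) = 1.95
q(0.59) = -1.81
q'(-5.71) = 0.06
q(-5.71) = 0.31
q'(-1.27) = 1.90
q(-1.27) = 1.78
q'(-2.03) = 0.58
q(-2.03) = 0.98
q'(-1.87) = 0.71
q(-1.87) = 1.08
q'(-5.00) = 0.08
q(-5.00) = 0.36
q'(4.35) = 0.08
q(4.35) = -0.36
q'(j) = 15/(-3*j - 1)^2 = 15/(3*j + 1)^2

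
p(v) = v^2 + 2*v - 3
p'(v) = 2*v + 2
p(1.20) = 0.84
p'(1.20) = 4.40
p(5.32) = 35.94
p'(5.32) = 12.64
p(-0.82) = -3.97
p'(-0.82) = 0.36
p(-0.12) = -3.23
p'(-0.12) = 1.76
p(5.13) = 33.58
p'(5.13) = 12.26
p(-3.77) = 3.67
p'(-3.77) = -5.54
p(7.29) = 64.72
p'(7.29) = 16.58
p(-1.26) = -3.93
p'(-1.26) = -0.52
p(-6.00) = 21.00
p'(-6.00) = -10.00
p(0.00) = -3.00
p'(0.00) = 2.00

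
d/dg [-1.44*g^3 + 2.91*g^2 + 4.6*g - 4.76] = -4.32*g^2 + 5.82*g + 4.6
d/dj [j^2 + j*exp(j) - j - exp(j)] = j*exp(j) + 2*j - 1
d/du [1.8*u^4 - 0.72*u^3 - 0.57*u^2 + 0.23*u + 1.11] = 7.2*u^3 - 2.16*u^2 - 1.14*u + 0.23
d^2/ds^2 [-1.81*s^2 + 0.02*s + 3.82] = -3.62000000000000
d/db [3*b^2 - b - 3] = 6*b - 1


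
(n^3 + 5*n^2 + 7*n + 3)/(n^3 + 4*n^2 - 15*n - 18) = (n^2 + 4*n + 3)/(n^2 + 3*n - 18)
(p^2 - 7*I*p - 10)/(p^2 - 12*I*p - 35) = (p - 2*I)/(p - 7*I)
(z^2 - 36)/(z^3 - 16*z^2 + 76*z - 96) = (z + 6)/(z^2 - 10*z + 16)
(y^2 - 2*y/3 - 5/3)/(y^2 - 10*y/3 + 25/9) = 3*(y + 1)/(3*y - 5)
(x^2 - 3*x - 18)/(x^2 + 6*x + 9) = (x - 6)/(x + 3)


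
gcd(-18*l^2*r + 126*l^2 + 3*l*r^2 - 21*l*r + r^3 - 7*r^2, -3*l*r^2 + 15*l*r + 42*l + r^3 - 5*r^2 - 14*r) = -3*l*r + 21*l + r^2 - 7*r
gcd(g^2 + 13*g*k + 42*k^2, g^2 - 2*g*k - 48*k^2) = g + 6*k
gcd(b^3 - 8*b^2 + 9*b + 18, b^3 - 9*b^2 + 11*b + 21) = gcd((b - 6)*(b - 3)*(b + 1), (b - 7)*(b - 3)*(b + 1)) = b^2 - 2*b - 3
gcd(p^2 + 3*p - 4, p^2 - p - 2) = 1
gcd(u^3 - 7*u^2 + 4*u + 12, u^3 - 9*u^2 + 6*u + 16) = u^2 - u - 2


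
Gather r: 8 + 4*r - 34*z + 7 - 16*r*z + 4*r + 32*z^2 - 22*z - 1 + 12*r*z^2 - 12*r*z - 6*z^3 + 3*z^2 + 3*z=r*(12*z^2 - 28*z + 8) - 6*z^3 + 35*z^2 - 53*z + 14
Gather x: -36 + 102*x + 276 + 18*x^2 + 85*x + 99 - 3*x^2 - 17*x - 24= 15*x^2 + 170*x + 315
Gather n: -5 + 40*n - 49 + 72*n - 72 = 112*n - 126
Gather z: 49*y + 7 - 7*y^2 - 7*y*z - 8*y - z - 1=-7*y^2 + 41*y + z*(-7*y - 1) + 6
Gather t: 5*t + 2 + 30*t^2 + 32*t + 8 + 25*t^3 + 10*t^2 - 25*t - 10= 25*t^3 + 40*t^2 + 12*t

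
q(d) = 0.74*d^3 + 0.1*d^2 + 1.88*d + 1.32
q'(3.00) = 22.46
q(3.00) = 27.84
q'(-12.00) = 319.16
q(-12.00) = -1285.56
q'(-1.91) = 9.60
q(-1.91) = -7.06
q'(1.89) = 10.19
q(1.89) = 10.23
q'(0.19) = 2.00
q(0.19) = 1.69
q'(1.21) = 5.37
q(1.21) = 5.05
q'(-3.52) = 28.68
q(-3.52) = -36.33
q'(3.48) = 29.46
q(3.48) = 40.26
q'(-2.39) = 14.08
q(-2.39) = -12.70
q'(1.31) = 5.95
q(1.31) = 5.62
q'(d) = 2.22*d^2 + 0.2*d + 1.88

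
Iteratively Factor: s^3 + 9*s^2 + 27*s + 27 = (s + 3)*(s^2 + 6*s + 9) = (s + 3)^2*(s + 3)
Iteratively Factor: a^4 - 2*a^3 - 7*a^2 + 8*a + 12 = (a - 3)*(a^3 + a^2 - 4*a - 4) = (a - 3)*(a + 2)*(a^2 - a - 2) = (a - 3)*(a - 2)*(a + 2)*(a + 1)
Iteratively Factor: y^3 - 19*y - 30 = (y + 2)*(y^2 - 2*y - 15) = (y + 2)*(y + 3)*(y - 5)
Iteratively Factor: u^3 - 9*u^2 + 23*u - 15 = (u - 1)*(u^2 - 8*u + 15) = (u - 5)*(u - 1)*(u - 3)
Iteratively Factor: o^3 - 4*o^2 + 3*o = (o)*(o^2 - 4*o + 3) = o*(o - 1)*(o - 3)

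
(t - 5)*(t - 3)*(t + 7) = t^3 - t^2 - 41*t + 105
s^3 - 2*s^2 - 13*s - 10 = (s - 5)*(s + 1)*(s + 2)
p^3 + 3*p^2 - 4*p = p*(p - 1)*(p + 4)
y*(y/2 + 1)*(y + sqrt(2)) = y^3/2 + sqrt(2)*y^2/2 + y^2 + sqrt(2)*y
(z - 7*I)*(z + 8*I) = z^2 + I*z + 56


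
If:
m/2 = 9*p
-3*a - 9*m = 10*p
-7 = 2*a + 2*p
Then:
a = -602/169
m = 189/169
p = 21/338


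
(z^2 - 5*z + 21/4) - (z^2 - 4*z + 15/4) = 3/2 - z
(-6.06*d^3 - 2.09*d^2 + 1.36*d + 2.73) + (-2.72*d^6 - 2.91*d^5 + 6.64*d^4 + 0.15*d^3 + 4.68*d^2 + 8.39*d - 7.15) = -2.72*d^6 - 2.91*d^5 + 6.64*d^4 - 5.91*d^3 + 2.59*d^2 + 9.75*d - 4.42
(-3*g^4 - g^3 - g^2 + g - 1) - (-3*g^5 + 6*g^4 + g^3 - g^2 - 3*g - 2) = 3*g^5 - 9*g^4 - 2*g^3 + 4*g + 1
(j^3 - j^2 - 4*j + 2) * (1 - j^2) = -j^5 + j^4 + 5*j^3 - 3*j^2 - 4*j + 2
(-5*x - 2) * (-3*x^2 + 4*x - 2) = 15*x^3 - 14*x^2 + 2*x + 4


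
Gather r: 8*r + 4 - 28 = 8*r - 24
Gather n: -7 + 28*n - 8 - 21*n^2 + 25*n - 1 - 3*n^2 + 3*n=-24*n^2 + 56*n - 16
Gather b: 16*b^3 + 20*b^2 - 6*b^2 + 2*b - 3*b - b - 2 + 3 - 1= 16*b^3 + 14*b^2 - 2*b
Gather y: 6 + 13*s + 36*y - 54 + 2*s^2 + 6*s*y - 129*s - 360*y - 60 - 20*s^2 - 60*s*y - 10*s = -18*s^2 - 126*s + y*(-54*s - 324) - 108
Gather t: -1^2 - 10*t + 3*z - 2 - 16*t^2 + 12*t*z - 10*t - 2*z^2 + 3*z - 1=-16*t^2 + t*(12*z - 20) - 2*z^2 + 6*z - 4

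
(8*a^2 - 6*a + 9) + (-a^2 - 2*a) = 7*a^2 - 8*a + 9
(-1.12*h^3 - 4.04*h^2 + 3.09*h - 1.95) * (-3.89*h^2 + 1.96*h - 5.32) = 4.3568*h^5 + 13.5204*h^4 - 13.9801*h^3 + 35.1347*h^2 - 20.2608*h + 10.374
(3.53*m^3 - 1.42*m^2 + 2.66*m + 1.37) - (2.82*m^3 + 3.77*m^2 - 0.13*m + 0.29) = 0.71*m^3 - 5.19*m^2 + 2.79*m + 1.08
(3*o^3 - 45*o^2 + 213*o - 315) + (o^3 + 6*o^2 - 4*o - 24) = 4*o^3 - 39*o^2 + 209*o - 339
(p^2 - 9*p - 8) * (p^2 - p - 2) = p^4 - 10*p^3 - p^2 + 26*p + 16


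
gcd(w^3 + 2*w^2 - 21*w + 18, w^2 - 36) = w + 6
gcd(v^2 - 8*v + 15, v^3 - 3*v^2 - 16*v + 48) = v - 3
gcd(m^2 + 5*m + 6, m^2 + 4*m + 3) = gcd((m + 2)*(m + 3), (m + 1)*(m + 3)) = m + 3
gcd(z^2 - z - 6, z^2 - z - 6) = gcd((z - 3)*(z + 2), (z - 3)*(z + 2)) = z^2 - z - 6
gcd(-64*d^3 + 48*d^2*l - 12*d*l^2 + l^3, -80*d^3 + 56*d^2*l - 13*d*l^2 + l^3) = 16*d^2 - 8*d*l + l^2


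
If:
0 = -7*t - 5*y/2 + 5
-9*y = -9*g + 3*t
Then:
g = 37*y/42 + 5/21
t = 5/7 - 5*y/14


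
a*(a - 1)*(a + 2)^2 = a^4 + 3*a^3 - 4*a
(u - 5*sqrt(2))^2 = u^2 - 10*sqrt(2)*u + 50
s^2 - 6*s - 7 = (s - 7)*(s + 1)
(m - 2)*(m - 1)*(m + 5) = m^3 + 2*m^2 - 13*m + 10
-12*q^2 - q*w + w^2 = (-4*q + w)*(3*q + w)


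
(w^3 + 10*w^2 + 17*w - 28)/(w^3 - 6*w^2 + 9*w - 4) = (w^2 + 11*w + 28)/(w^2 - 5*w + 4)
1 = 1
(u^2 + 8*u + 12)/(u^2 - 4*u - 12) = (u + 6)/(u - 6)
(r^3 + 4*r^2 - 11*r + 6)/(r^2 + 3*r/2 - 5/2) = 2*(r^2 + 5*r - 6)/(2*r + 5)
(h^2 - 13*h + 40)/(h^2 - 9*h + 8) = (h - 5)/(h - 1)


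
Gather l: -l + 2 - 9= -l - 7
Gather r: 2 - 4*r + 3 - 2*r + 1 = 6 - 6*r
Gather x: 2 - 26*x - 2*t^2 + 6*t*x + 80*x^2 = -2*t^2 + 80*x^2 + x*(6*t - 26) + 2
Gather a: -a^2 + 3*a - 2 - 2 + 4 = -a^2 + 3*a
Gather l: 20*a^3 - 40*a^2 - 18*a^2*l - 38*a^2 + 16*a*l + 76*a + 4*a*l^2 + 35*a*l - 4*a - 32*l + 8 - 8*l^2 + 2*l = 20*a^3 - 78*a^2 + 72*a + l^2*(4*a - 8) + l*(-18*a^2 + 51*a - 30) + 8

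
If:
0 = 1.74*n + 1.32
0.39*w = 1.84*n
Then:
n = -0.76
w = -3.58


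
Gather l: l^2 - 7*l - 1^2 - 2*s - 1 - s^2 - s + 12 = l^2 - 7*l - s^2 - 3*s + 10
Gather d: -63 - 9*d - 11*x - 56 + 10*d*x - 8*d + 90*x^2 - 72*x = d*(10*x - 17) + 90*x^2 - 83*x - 119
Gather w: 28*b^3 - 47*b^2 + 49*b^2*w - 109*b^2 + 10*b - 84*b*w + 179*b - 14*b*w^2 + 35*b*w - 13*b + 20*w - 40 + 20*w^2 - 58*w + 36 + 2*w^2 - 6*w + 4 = 28*b^3 - 156*b^2 + 176*b + w^2*(22 - 14*b) + w*(49*b^2 - 49*b - 44)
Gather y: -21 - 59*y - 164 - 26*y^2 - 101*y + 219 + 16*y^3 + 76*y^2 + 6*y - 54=16*y^3 + 50*y^2 - 154*y - 20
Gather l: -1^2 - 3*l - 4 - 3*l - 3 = -6*l - 8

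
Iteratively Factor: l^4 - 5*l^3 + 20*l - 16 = (l - 4)*(l^3 - l^2 - 4*l + 4) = (l - 4)*(l - 1)*(l^2 - 4) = (l - 4)*(l - 1)*(l + 2)*(l - 2)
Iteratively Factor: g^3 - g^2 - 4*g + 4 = (g - 1)*(g^2 - 4) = (g - 1)*(g + 2)*(g - 2)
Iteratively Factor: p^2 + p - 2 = (p - 1)*(p + 2)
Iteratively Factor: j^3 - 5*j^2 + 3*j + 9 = (j - 3)*(j^2 - 2*j - 3) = (j - 3)^2*(j + 1)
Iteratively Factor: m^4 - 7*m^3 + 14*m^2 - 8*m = (m - 1)*(m^3 - 6*m^2 + 8*m) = (m - 2)*(m - 1)*(m^2 - 4*m) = m*(m - 2)*(m - 1)*(m - 4)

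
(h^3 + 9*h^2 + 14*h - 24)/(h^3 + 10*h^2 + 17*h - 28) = (h + 6)/(h + 7)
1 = 1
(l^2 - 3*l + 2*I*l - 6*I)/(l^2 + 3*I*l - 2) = (l - 3)/(l + I)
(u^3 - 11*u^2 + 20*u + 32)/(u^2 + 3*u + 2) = (u^2 - 12*u + 32)/(u + 2)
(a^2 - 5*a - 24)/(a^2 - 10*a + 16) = (a + 3)/(a - 2)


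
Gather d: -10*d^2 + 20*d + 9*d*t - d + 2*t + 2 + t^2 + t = -10*d^2 + d*(9*t + 19) + t^2 + 3*t + 2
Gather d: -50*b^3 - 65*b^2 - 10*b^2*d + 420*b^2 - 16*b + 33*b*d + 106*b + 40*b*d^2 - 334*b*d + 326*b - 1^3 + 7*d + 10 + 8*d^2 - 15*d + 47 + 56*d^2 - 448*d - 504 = -50*b^3 + 355*b^2 + 416*b + d^2*(40*b + 64) + d*(-10*b^2 - 301*b - 456) - 448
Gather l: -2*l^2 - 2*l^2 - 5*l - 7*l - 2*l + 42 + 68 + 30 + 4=-4*l^2 - 14*l + 144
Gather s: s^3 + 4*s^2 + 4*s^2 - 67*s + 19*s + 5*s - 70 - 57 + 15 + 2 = s^3 + 8*s^2 - 43*s - 110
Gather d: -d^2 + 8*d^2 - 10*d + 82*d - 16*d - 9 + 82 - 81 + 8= 7*d^2 + 56*d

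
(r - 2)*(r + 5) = r^2 + 3*r - 10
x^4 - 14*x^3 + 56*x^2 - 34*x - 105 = (x - 7)*(x - 5)*(x - 3)*(x + 1)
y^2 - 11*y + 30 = (y - 6)*(y - 5)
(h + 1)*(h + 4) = h^2 + 5*h + 4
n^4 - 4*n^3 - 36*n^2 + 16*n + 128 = (n - 8)*(n - 2)*(n + 2)*(n + 4)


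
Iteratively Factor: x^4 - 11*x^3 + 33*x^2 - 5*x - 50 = (x - 5)*(x^3 - 6*x^2 + 3*x + 10) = (x - 5)*(x + 1)*(x^2 - 7*x + 10) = (x - 5)*(x - 2)*(x + 1)*(x - 5)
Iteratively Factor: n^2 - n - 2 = (n - 2)*(n + 1)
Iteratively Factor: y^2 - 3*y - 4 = (y + 1)*(y - 4)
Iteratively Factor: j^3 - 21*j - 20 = (j + 1)*(j^2 - j - 20) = (j + 1)*(j + 4)*(j - 5)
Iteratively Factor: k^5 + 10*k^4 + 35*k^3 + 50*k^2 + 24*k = (k + 2)*(k^4 + 8*k^3 + 19*k^2 + 12*k) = (k + 1)*(k + 2)*(k^3 + 7*k^2 + 12*k) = (k + 1)*(k + 2)*(k + 3)*(k^2 + 4*k) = (k + 1)*(k + 2)*(k + 3)*(k + 4)*(k)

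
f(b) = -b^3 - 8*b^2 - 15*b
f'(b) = -3*b^2 - 16*b - 15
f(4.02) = -254.55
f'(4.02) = -127.80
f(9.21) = -1597.97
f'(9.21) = -416.83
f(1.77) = -57.16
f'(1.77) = -52.72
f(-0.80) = 7.39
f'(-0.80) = -4.12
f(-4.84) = -1.42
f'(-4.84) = -7.84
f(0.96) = -22.66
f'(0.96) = -33.12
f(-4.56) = -3.13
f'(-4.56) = -4.42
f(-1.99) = 6.05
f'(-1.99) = 4.96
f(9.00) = -1512.00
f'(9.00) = -402.00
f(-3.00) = 0.00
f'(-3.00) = 6.00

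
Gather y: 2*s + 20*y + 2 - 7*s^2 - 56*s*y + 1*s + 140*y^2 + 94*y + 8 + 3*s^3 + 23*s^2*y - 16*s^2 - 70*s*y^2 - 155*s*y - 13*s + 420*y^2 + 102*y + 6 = 3*s^3 - 23*s^2 - 10*s + y^2*(560 - 70*s) + y*(23*s^2 - 211*s + 216) + 16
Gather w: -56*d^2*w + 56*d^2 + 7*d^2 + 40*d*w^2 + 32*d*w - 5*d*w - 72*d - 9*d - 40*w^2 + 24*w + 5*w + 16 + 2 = 63*d^2 - 81*d + w^2*(40*d - 40) + w*(-56*d^2 + 27*d + 29) + 18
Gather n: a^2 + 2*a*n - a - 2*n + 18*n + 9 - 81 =a^2 - a + n*(2*a + 16) - 72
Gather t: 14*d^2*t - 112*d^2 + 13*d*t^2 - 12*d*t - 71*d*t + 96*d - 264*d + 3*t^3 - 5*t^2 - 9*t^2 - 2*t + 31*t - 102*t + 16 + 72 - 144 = -112*d^2 - 168*d + 3*t^3 + t^2*(13*d - 14) + t*(14*d^2 - 83*d - 73) - 56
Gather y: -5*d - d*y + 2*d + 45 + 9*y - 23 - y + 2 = -3*d + y*(8 - d) + 24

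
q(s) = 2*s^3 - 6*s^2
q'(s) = 6*s^2 - 12*s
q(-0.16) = -0.16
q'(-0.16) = 2.07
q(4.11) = 37.50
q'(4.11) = 52.03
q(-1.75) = -29.09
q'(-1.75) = 39.38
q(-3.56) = -166.28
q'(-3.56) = 118.76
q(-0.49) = -1.68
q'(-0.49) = 7.32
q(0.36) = -0.68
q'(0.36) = -3.54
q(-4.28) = -266.72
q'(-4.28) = 161.27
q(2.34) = -7.23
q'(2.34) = 4.77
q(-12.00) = -4320.00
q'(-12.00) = 1008.00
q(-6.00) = -648.00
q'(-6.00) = 288.00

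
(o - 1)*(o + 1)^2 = o^3 + o^2 - o - 1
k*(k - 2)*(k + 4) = k^3 + 2*k^2 - 8*k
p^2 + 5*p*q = p*(p + 5*q)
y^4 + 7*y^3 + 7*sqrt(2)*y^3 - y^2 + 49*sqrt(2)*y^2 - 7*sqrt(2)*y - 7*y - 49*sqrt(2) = (y - 1)*(y + 1)*(y + 7)*(y + 7*sqrt(2))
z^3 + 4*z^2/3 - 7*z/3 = z*(z - 1)*(z + 7/3)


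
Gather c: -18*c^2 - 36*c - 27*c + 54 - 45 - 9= -18*c^2 - 63*c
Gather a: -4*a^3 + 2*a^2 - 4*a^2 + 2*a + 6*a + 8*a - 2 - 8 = -4*a^3 - 2*a^2 + 16*a - 10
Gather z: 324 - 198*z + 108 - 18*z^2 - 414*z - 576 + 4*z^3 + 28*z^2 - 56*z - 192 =4*z^3 + 10*z^2 - 668*z - 336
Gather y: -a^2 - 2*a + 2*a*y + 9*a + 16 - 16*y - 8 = -a^2 + 7*a + y*(2*a - 16) + 8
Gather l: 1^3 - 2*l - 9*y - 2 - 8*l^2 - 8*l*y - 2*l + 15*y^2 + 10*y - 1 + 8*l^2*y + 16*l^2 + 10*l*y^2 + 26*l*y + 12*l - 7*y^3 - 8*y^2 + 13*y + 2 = l^2*(8*y + 8) + l*(10*y^2 + 18*y + 8) - 7*y^3 + 7*y^2 + 14*y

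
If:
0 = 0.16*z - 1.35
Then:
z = 8.44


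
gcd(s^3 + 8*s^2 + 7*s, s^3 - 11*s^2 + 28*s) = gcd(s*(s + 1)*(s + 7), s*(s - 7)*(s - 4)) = s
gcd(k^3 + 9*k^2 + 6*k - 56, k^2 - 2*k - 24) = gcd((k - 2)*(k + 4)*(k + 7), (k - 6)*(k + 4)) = k + 4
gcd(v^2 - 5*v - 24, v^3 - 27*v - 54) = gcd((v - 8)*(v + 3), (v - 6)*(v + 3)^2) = v + 3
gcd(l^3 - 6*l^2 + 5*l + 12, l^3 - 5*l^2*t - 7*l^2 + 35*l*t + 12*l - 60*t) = l^2 - 7*l + 12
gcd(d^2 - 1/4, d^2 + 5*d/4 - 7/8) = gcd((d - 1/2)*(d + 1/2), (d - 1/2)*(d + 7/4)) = d - 1/2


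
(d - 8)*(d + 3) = d^2 - 5*d - 24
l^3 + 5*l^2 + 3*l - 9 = (l - 1)*(l + 3)^2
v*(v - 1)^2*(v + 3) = v^4 + v^3 - 5*v^2 + 3*v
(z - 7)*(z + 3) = z^2 - 4*z - 21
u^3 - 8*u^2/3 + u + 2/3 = (u - 2)*(u - 1)*(u + 1/3)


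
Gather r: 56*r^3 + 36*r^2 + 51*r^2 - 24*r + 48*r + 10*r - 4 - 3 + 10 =56*r^3 + 87*r^2 + 34*r + 3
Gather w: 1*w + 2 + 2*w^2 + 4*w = 2*w^2 + 5*w + 2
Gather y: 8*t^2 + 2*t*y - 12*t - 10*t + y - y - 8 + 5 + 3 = 8*t^2 + 2*t*y - 22*t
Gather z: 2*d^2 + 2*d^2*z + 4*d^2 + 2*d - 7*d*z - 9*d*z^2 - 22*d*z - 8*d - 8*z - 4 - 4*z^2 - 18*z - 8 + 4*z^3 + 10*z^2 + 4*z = 6*d^2 - 6*d + 4*z^3 + z^2*(6 - 9*d) + z*(2*d^2 - 29*d - 22) - 12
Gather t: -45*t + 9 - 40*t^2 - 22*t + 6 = -40*t^2 - 67*t + 15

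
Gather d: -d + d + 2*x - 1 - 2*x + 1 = 0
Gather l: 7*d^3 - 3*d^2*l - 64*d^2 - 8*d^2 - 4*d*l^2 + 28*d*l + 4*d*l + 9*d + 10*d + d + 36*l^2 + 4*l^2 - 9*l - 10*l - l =7*d^3 - 72*d^2 + 20*d + l^2*(40 - 4*d) + l*(-3*d^2 + 32*d - 20)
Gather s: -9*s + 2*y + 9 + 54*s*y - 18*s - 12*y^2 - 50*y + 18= s*(54*y - 27) - 12*y^2 - 48*y + 27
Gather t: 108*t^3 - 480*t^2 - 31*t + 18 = 108*t^3 - 480*t^2 - 31*t + 18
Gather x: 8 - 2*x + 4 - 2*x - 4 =8 - 4*x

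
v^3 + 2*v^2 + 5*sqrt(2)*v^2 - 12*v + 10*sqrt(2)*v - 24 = (v + 2)*(v - sqrt(2))*(v + 6*sqrt(2))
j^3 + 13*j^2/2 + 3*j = j*(j + 1/2)*(j + 6)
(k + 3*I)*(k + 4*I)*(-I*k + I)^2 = -k^4 + 2*k^3 - 7*I*k^3 + 11*k^2 + 14*I*k^2 - 24*k - 7*I*k + 12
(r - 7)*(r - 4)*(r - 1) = r^3 - 12*r^2 + 39*r - 28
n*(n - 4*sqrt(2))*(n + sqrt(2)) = n^3 - 3*sqrt(2)*n^2 - 8*n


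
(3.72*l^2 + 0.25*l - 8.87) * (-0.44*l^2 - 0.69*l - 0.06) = -1.6368*l^4 - 2.6768*l^3 + 3.5071*l^2 + 6.1053*l + 0.5322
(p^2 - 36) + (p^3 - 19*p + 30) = p^3 + p^2 - 19*p - 6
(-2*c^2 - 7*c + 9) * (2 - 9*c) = 18*c^3 + 59*c^2 - 95*c + 18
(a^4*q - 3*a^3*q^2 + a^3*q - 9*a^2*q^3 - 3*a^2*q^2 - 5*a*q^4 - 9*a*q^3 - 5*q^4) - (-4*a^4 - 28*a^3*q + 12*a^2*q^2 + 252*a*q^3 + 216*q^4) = a^4*q + 4*a^4 - 3*a^3*q^2 + 29*a^3*q - 9*a^2*q^3 - 15*a^2*q^2 - 5*a*q^4 - 261*a*q^3 - 221*q^4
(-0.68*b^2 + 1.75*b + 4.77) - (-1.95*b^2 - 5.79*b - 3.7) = 1.27*b^2 + 7.54*b + 8.47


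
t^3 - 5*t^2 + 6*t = t*(t - 3)*(t - 2)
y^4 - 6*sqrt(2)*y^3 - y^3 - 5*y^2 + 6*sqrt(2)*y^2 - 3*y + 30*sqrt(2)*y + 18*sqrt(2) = (y - 3)*(y + 1)^2*(y - 6*sqrt(2))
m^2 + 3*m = m*(m + 3)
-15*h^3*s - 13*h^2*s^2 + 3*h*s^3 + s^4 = s*(-3*h + s)*(h + s)*(5*h + s)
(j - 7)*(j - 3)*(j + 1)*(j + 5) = j^4 - 4*j^3 - 34*j^2 + 76*j + 105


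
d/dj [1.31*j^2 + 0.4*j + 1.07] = 2.62*j + 0.4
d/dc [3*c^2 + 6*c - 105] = 6*c + 6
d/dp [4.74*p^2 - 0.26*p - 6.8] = 9.48*p - 0.26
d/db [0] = 0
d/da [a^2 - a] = 2*a - 1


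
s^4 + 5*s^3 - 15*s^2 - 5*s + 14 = (s - 2)*(s - 1)*(s + 1)*(s + 7)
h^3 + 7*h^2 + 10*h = h*(h + 2)*(h + 5)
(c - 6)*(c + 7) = c^2 + c - 42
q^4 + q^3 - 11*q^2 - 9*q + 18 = (q - 3)*(q - 1)*(q + 2)*(q + 3)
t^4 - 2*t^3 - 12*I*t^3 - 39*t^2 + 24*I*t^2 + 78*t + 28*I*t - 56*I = (t - 2)*(t - 7*I)*(t - 4*I)*(t - I)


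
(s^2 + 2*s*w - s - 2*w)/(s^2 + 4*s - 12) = (s^2 + 2*s*w - s - 2*w)/(s^2 + 4*s - 12)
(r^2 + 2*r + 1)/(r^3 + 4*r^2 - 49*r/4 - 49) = 4*(r^2 + 2*r + 1)/(4*r^3 + 16*r^2 - 49*r - 196)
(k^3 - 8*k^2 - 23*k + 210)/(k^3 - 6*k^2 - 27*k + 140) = (k - 6)/(k - 4)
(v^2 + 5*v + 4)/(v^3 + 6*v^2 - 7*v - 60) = (v + 1)/(v^2 + 2*v - 15)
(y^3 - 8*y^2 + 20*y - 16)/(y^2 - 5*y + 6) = (y^2 - 6*y + 8)/(y - 3)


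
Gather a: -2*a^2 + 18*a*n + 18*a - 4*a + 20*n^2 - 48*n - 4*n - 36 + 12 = -2*a^2 + a*(18*n + 14) + 20*n^2 - 52*n - 24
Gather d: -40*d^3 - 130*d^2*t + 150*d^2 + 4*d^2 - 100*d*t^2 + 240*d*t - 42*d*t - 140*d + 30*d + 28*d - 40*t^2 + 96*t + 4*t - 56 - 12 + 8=-40*d^3 + d^2*(154 - 130*t) + d*(-100*t^2 + 198*t - 82) - 40*t^2 + 100*t - 60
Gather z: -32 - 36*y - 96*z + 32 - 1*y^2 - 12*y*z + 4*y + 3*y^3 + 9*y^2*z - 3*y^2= 3*y^3 - 4*y^2 - 32*y + z*(9*y^2 - 12*y - 96)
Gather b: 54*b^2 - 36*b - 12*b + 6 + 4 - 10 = 54*b^2 - 48*b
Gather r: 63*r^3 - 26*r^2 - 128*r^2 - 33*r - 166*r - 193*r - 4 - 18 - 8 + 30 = 63*r^3 - 154*r^2 - 392*r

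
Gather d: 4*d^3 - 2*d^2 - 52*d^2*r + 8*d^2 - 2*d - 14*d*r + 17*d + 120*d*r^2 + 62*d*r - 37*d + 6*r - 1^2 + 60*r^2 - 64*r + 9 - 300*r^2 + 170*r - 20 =4*d^3 + d^2*(6 - 52*r) + d*(120*r^2 + 48*r - 22) - 240*r^2 + 112*r - 12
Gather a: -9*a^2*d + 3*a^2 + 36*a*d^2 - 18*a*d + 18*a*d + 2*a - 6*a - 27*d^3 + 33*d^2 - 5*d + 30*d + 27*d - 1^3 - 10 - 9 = a^2*(3 - 9*d) + a*(36*d^2 - 4) - 27*d^3 + 33*d^2 + 52*d - 20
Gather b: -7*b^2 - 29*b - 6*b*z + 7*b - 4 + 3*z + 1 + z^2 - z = -7*b^2 + b*(-6*z - 22) + z^2 + 2*z - 3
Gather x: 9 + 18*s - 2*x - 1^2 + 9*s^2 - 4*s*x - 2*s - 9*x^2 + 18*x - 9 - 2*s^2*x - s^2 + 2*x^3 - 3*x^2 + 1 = 8*s^2 + 16*s + 2*x^3 - 12*x^2 + x*(-2*s^2 - 4*s + 16)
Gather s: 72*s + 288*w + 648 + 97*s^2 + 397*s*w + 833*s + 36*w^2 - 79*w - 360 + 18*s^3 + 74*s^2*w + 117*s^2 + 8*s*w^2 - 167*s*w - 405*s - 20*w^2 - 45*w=18*s^3 + s^2*(74*w + 214) + s*(8*w^2 + 230*w + 500) + 16*w^2 + 164*w + 288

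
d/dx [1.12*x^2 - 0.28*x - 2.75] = 2.24*x - 0.28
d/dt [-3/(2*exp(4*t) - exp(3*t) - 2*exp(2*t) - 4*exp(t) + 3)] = (24*exp(3*t) - 9*exp(2*t) - 12*exp(t) - 12)*exp(t)/(-2*exp(4*t) + exp(3*t) + 2*exp(2*t) + 4*exp(t) - 3)^2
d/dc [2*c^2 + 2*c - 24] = 4*c + 2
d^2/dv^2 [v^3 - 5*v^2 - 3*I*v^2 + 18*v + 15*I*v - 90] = 6*v - 10 - 6*I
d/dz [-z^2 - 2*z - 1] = -2*z - 2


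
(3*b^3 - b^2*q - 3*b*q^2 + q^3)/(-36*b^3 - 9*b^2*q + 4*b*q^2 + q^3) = (-b^2 + q^2)/(12*b^2 + 7*b*q + q^2)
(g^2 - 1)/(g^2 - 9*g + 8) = (g + 1)/(g - 8)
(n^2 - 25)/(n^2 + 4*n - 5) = (n - 5)/(n - 1)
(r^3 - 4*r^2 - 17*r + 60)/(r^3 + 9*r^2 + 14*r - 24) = (r^2 - 8*r + 15)/(r^2 + 5*r - 6)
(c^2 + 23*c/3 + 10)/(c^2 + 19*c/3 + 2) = (3*c + 5)/(3*c + 1)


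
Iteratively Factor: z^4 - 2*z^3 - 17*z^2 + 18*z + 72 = (z + 3)*(z^3 - 5*z^2 - 2*z + 24) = (z - 4)*(z + 3)*(z^2 - z - 6) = (z - 4)*(z - 3)*(z + 3)*(z + 2)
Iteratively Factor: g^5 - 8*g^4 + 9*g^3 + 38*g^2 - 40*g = (g - 5)*(g^4 - 3*g^3 - 6*g^2 + 8*g) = (g - 5)*(g - 1)*(g^3 - 2*g^2 - 8*g) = (g - 5)*(g - 4)*(g - 1)*(g^2 + 2*g) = (g - 5)*(g - 4)*(g - 1)*(g + 2)*(g)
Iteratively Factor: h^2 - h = (h)*(h - 1)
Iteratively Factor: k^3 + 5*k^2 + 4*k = (k + 1)*(k^2 + 4*k) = k*(k + 1)*(k + 4)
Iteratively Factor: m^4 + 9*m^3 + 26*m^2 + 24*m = (m + 2)*(m^3 + 7*m^2 + 12*m) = m*(m + 2)*(m^2 + 7*m + 12) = m*(m + 2)*(m + 3)*(m + 4)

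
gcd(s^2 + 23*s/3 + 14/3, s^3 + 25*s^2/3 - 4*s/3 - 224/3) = s + 7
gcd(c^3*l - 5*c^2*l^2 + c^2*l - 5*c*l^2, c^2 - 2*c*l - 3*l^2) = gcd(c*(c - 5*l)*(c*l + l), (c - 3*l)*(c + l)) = 1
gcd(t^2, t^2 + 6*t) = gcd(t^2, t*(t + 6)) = t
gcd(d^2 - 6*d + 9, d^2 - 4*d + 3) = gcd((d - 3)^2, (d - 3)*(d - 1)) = d - 3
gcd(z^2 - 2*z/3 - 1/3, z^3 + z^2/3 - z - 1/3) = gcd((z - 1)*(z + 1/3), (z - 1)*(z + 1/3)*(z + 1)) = z^2 - 2*z/3 - 1/3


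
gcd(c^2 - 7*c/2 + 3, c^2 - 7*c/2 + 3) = c^2 - 7*c/2 + 3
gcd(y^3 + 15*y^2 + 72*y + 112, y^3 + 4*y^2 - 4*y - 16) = y + 4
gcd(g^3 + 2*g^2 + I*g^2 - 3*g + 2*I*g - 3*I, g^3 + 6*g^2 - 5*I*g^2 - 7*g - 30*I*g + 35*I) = g - 1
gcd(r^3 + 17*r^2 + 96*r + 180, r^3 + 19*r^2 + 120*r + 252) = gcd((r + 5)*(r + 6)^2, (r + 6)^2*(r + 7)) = r^2 + 12*r + 36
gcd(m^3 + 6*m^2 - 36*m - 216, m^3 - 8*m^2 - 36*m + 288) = m^2 - 36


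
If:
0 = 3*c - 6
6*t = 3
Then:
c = 2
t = 1/2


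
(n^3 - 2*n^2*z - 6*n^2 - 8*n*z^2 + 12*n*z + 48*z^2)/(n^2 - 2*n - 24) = (n^2 - 2*n*z - 8*z^2)/(n + 4)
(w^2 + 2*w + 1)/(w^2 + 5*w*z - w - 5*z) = (w^2 + 2*w + 1)/(w^2 + 5*w*z - w - 5*z)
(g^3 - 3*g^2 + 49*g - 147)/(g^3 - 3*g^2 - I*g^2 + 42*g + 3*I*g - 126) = (g + 7*I)/(g + 6*I)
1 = 1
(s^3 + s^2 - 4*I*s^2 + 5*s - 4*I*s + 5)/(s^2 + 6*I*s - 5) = (s^2 + s*(1 - 5*I) - 5*I)/(s + 5*I)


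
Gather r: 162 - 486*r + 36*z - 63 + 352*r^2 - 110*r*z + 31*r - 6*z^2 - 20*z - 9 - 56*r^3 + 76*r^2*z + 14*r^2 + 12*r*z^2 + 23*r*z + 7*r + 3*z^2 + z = -56*r^3 + r^2*(76*z + 366) + r*(12*z^2 - 87*z - 448) - 3*z^2 + 17*z + 90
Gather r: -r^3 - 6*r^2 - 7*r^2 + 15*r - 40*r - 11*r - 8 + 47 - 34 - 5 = -r^3 - 13*r^2 - 36*r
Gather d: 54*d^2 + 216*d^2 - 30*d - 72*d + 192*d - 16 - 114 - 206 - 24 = 270*d^2 + 90*d - 360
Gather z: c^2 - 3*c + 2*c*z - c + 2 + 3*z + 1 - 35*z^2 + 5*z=c^2 - 4*c - 35*z^2 + z*(2*c + 8) + 3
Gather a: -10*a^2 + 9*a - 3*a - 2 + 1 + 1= -10*a^2 + 6*a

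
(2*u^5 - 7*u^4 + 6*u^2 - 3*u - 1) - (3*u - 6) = 2*u^5 - 7*u^4 + 6*u^2 - 6*u + 5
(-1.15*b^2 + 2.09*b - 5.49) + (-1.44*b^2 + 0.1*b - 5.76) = -2.59*b^2 + 2.19*b - 11.25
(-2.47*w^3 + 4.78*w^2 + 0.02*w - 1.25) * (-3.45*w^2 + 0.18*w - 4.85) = 8.5215*w^5 - 16.9356*w^4 + 12.7709*w^3 - 18.8669*w^2 - 0.322*w + 6.0625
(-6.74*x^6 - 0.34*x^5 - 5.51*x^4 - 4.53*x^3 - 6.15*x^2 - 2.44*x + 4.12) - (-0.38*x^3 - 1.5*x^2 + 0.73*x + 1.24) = -6.74*x^6 - 0.34*x^5 - 5.51*x^4 - 4.15*x^3 - 4.65*x^2 - 3.17*x + 2.88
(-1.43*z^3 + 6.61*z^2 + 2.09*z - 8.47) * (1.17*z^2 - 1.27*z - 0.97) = -1.6731*z^5 + 9.5498*z^4 - 4.5623*z^3 - 18.9759*z^2 + 8.7296*z + 8.2159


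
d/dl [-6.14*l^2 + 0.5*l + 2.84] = 0.5 - 12.28*l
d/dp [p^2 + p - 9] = 2*p + 1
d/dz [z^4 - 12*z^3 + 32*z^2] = 4*z*(z^2 - 9*z + 16)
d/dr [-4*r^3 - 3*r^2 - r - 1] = -12*r^2 - 6*r - 1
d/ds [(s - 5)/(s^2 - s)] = (-s^2 + 10*s - 5)/(s^2*(s^2 - 2*s + 1))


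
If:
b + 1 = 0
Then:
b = -1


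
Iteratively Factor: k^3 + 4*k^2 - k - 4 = (k + 1)*(k^2 + 3*k - 4) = (k - 1)*(k + 1)*(k + 4)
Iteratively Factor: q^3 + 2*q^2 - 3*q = (q)*(q^2 + 2*q - 3) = q*(q + 3)*(q - 1)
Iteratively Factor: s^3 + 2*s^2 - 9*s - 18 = (s + 3)*(s^2 - s - 6) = (s - 3)*(s + 3)*(s + 2)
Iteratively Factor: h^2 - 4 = (h + 2)*(h - 2)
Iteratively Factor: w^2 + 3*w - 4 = (w - 1)*(w + 4)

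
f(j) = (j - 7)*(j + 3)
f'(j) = 2*j - 4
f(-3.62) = 6.58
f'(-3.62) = -11.24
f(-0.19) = -20.20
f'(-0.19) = -4.38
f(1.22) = -24.39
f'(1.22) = -1.56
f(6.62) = -3.66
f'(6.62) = 9.24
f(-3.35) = 3.62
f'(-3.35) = -10.70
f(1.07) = -24.14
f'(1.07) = -1.86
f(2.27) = -24.93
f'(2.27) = 0.54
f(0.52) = -22.81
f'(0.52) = -2.96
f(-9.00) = 96.00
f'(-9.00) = -22.00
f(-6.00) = 39.00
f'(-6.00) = -16.00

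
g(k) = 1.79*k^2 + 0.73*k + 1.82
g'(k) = 3.58*k + 0.73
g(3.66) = 28.47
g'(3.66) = 13.83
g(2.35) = 13.42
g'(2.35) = 9.14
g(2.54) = 15.22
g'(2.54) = 9.82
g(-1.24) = 3.67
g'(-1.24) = -3.71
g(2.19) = 12.00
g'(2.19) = 8.57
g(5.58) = 61.63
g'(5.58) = 20.71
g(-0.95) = 2.74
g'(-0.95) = -2.67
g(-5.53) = 52.52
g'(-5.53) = -19.07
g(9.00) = 153.38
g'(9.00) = 32.95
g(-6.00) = 61.88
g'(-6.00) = -20.75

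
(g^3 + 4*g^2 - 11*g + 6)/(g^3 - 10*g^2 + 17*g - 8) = (g + 6)/(g - 8)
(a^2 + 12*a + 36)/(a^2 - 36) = (a + 6)/(a - 6)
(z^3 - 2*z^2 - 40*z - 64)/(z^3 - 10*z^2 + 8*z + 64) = (z + 4)/(z - 4)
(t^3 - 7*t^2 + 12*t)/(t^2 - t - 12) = t*(t - 3)/(t + 3)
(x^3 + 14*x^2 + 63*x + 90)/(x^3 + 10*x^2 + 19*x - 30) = (x + 3)/(x - 1)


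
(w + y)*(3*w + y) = 3*w^2 + 4*w*y + y^2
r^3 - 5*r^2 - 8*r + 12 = (r - 6)*(r - 1)*(r + 2)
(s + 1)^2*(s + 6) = s^3 + 8*s^2 + 13*s + 6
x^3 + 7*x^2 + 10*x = x*(x + 2)*(x + 5)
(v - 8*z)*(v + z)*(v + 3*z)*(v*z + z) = v^4*z - 4*v^3*z^2 + v^3*z - 29*v^2*z^3 - 4*v^2*z^2 - 24*v*z^4 - 29*v*z^3 - 24*z^4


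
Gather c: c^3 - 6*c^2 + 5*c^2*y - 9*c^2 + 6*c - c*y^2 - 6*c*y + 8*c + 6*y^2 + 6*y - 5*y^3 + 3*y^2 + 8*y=c^3 + c^2*(5*y - 15) + c*(-y^2 - 6*y + 14) - 5*y^3 + 9*y^2 + 14*y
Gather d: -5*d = -5*d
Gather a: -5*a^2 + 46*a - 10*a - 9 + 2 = -5*a^2 + 36*a - 7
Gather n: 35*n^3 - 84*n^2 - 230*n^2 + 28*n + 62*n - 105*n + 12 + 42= 35*n^3 - 314*n^2 - 15*n + 54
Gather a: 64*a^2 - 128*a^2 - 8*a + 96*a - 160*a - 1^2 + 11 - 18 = -64*a^2 - 72*a - 8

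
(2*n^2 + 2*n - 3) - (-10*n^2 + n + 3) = 12*n^2 + n - 6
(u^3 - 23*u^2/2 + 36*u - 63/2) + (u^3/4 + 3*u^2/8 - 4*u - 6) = 5*u^3/4 - 89*u^2/8 + 32*u - 75/2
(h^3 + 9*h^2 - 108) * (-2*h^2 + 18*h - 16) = -2*h^5 + 146*h^3 + 72*h^2 - 1944*h + 1728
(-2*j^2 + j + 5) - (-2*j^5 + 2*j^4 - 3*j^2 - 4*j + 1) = 2*j^5 - 2*j^4 + j^2 + 5*j + 4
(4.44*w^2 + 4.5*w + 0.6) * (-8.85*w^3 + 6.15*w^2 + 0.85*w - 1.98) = -39.294*w^5 - 12.519*w^4 + 26.139*w^3 - 1.2762*w^2 - 8.4*w - 1.188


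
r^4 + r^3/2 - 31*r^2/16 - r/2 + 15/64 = (r - 5/4)*(r - 1/4)*(r + 1/2)*(r + 3/2)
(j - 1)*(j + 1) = j^2 - 1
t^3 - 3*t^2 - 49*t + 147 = (t - 7)*(t - 3)*(t + 7)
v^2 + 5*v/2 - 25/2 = (v - 5/2)*(v + 5)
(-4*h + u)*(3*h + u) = -12*h^2 - h*u + u^2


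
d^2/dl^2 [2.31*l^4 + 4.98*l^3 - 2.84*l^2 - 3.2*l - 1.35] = 27.72*l^2 + 29.88*l - 5.68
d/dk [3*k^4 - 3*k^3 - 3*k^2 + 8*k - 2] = 12*k^3 - 9*k^2 - 6*k + 8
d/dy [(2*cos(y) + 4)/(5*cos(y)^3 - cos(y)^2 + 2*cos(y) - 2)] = (7*cos(y) + 29*cos(2*y) + 5*cos(3*y) + 41)*sin(y)/(5*cos(y)^3 - cos(y)^2 + 2*cos(y) - 2)^2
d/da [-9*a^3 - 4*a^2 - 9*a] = -27*a^2 - 8*a - 9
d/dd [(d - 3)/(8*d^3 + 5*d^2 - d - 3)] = (8*d^3 + 5*d^2 - d - (d - 3)*(24*d^2 + 10*d - 1) - 3)/(8*d^3 + 5*d^2 - d - 3)^2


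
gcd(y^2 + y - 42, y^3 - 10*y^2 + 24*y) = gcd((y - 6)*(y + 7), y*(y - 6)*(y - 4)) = y - 6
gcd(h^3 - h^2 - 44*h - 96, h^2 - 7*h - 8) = h - 8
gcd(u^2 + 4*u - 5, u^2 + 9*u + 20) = u + 5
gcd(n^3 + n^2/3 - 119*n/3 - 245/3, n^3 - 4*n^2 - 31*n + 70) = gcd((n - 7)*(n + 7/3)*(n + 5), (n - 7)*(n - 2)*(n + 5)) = n^2 - 2*n - 35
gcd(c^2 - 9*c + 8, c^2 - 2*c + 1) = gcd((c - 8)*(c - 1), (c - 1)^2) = c - 1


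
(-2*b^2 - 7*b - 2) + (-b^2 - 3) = -3*b^2 - 7*b - 5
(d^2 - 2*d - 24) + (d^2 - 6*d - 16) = 2*d^2 - 8*d - 40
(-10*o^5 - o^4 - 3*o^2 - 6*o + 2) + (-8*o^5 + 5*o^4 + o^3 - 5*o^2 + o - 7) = -18*o^5 + 4*o^4 + o^3 - 8*o^2 - 5*o - 5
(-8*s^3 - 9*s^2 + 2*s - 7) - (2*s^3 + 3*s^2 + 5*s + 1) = -10*s^3 - 12*s^2 - 3*s - 8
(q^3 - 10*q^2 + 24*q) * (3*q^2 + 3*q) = 3*q^5 - 27*q^4 + 42*q^3 + 72*q^2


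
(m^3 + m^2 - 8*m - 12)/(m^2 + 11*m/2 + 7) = 2*(m^2 - m - 6)/(2*m + 7)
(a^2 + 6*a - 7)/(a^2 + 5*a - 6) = (a + 7)/(a + 6)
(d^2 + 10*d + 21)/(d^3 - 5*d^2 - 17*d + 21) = (d + 7)/(d^2 - 8*d + 7)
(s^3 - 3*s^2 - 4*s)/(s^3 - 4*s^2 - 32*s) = (-s^2 + 3*s + 4)/(-s^2 + 4*s + 32)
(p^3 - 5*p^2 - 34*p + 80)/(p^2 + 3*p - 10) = p - 8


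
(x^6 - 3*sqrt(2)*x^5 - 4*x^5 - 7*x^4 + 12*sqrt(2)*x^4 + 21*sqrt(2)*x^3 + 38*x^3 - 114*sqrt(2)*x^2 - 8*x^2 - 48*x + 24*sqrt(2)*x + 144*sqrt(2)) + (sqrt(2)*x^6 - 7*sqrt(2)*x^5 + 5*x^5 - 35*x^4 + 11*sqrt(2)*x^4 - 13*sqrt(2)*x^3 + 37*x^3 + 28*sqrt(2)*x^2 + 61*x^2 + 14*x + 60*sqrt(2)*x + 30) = x^6 + sqrt(2)*x^6 - 10*sqrt(2)*x^5 + x^5 - 42*x^4 + 23*sqrt(2)*x^4 + 8*sqrt(2)*x^3 + 75*x^3 - 86*sqrt(2)*x^2 + 53*x^2 - 34*x + 84*sqrt(2)*x + 30 + 144*sqrt(2)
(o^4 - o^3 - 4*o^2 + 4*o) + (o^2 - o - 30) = o^4 - o^3 - 3*o^2 + 3*o - 30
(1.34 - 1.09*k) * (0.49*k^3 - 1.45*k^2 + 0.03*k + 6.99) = -0.5341*k^4 + 2.2371*k^3 - 1.9757*k^2 - 7.5789*k + 9.3666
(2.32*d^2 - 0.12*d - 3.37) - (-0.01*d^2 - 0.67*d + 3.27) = 2.33*d^2 + 0.55*d - 6.64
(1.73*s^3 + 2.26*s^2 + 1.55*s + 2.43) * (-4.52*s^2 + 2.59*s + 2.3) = -7.8196*s^5 - 5.7345*s^4 + 2.8264*s^3 - 1.7711*s^2 + 9.8587*s + 5.589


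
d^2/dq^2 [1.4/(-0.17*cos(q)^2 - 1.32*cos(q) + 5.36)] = (0.16184*(1 - cos(q)^2)^2 + 0.942479999999999*cos(q)^3 + 7.623*cos(q)^2 + 8.02032*cos(q) - 7.59192)/(0.17*cos(q)^2 + 1.32*cos(q) - 5.36)^3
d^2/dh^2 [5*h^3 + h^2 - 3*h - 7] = 30*h + 2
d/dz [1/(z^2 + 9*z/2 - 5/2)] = 2*(-4*z - 9)/(2*z^2 + 9*z - 5)^2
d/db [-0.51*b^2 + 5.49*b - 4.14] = 5.49 - 1.02*b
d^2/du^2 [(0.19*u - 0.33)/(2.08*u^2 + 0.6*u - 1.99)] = ((1.1448 - 2.3712*u)*(2.08*u^2 + 0.6*u - 1.99) + (0.19*u - 0.33)*(4.16*u + 0.6)*(8.32*u + 1.2))/(2.08*u^2 + 0.6*u - 1.99)^3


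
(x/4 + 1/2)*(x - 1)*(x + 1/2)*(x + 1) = x^4/4 + 5*x^3/8 - 5*x/8 - 1/4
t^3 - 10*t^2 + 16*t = t*(t - 8)*(t - 2)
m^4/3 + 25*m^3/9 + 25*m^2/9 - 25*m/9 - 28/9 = (m/3 + 1/3)*(m - 1)*(m + 4/3)*(m + 7)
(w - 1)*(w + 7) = w^2 + 6*w - 7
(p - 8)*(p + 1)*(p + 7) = p^3 - 57*p - 56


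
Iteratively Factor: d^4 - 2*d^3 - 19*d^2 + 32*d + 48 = (d + 1)*(d^3 - 3*d^2 - 16*d + 48) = (d - 4)*(d + 1)*(d^2 + d - 12) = (d - 4)*(d + 1)*(d + 4)*(d - 3)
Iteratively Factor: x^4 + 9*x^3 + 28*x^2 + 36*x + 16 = (x + 4)*(x^3 + 5*x^2 + 8*x + 4) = (x + 2)*(x + 4)*(x^2 + 3*x + 2) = (x + 1)*(x + 2)*(x + 4)*(x + 2)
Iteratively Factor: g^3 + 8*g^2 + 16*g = (g + 4)*(g^2 + 4*g) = g*(g + 4)*(g + 4)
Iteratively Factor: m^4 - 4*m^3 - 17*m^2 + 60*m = (m - 3)*(m^3 - m^2 - 20*m) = (m - 5)*(m - 3)*(m^2 + 4*m) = m*(m - 5)*(m - 3)*(m + 4)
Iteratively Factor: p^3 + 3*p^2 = (p)*(p^2 + 3*p) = p^2*(p + 3)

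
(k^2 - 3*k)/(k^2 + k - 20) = k*(k - 3)/(k^2 + k - 20)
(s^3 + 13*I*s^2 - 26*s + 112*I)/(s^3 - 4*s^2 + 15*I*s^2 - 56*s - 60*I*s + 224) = (s - 2*I)/(s - 4)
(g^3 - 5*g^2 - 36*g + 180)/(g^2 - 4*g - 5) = (g^2 - 36)/(g + 1)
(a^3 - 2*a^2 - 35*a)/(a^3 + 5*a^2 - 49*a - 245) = a/(a + 7)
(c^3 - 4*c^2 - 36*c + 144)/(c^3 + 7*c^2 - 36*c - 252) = (c - 4)/(c + 7)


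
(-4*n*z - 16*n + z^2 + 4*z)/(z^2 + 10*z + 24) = (-4*n + z)/(z + 6)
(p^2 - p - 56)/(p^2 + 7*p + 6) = (p^2 - p - 56)/(p^2 + 7*p + 6)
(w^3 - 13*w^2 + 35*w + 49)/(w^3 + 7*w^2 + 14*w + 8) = (w^2 - 14*w + 49)/(w^2 + 6*w + 8)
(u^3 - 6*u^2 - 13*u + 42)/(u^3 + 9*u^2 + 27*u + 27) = (u^2 - 9*u + 14)/(u^2 + 6*u + 9)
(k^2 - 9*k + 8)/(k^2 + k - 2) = (k - 8)/(k + 2)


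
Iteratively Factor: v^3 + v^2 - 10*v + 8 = (v + 4)*(v^2 - 3*v + 2) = (v - 1)*(v + 4)*(v - 2)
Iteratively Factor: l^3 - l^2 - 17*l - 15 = (l - 5)*(l^2 + 4*l + 3) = (l - 5)*(l + 1)*(l + 3)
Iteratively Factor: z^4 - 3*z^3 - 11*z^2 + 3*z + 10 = (z - 1)*(z^3 - 2*z^2 - 13*z - 10) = (z - 1)*(z + 2)*(z^2 - 4*z - 5) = (z - 1)*(z + 1)*(z + 2)*(z - 5)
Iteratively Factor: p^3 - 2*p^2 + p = (p - 1)*(p^2 - p) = (p - 1)^2*(p)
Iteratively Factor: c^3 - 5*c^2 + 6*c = (c - 3)*(c^2 - 2*c) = c*(c - 3)*(c - 2)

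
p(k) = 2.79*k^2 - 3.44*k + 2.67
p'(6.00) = 30.04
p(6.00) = 82.47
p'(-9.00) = -53.66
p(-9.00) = 259.62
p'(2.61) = 11.12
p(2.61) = 12.70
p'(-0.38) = -5.56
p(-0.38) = 4.38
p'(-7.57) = -45.68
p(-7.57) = 188.59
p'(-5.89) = -36.31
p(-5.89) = 119.72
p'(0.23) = -2.16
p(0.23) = 2.03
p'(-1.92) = -14.15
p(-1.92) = 19.56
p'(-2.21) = -15.77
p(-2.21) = 23.90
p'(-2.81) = -19.12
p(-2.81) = 34.37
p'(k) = 5.58*k - 3.44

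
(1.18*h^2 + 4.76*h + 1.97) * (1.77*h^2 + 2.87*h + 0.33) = 2.0886*h^4 + 11.8118*h^3 + 17.5375*h^2 + 7.2247*h + 0.6501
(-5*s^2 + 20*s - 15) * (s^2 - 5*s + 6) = -5*s^4 + 45*s^3 - 145*s^2 + 195*s - 90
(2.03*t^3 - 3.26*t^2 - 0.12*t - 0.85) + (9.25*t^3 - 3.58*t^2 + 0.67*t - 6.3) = 11.28*t^3 - 6.84*t^2 + 0.55*t - 7.15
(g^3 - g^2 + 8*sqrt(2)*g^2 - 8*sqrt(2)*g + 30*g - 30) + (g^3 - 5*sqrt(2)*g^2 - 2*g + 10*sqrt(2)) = 2*g^3 - g^2 + 3*sqrt(2)*g^2 - 8*sqrt(2)*g + 28*g - 30 + 10*sqrt(2)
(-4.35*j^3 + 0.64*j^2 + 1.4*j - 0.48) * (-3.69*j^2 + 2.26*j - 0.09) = 16.0515*j^5 - 12.1926*j^4 - 3.3281*j^3 + 4.8776*j^2 - 1.2108*j + 0.0432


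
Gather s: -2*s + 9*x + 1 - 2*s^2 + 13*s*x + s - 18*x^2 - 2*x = -2*s^2 + s*(13*x - 1) - 18*x^2 + 7*x + 1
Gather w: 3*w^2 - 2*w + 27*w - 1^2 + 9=3*w^2 + 25*w + 8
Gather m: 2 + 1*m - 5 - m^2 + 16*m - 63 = -m^2 + 17*m - 66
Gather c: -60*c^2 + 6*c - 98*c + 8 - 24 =-60*c^2 - 92*c - 16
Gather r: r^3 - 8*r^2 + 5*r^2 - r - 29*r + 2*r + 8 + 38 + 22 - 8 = r^3 - 3*r^2 - 28*r + 60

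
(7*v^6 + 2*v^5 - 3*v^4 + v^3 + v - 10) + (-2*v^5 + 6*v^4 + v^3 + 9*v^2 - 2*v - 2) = 7*v^6 + 3*v^4 + 2*v^3 + 9*v^2 - v - 12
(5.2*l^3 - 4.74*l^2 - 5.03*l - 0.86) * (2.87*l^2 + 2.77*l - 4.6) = 14.924*l^5 + 0.800199999999998*l^4 - 51.4859*l^3 + 5.4027*l^2 + 20.7558*l + 3.956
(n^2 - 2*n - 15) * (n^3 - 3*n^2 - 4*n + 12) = n^5 - 5*n^4 - 13*n^3 + 65*n^2 + 36*n - 180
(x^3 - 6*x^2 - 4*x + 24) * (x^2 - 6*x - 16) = x^5 - 12*x^4 + 16*x^3 + 144*x^2 - 80*x - 384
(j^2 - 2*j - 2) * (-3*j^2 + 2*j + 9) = -3*j^4 + 8*j^3 + 11*j^2 - 22*j - 18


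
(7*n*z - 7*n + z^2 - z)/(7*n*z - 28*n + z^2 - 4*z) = (z - 1)/(z - 4)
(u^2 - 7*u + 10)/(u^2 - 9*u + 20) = (u - 2)/(u - 4)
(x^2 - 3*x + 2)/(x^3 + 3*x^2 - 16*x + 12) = 1/(x + 6)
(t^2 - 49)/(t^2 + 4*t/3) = 3*(t^2 - 49)/(t*(3*t + 4))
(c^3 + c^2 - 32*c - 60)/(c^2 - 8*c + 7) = (c^3 + c^2 - 32*c - 60)/(c^2 - 8*c + 7)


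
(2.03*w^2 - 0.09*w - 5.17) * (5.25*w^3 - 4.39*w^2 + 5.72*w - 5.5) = 10.6575*w^5 - 9.3842*w^4 - 15.1358*w^3 + 11.0165*w^2 - 29.0774*w + 28.435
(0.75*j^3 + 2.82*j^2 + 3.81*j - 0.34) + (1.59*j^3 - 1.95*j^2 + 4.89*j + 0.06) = 2.34*j^3 + 0.87*j^2 + 8.7*j - 0.28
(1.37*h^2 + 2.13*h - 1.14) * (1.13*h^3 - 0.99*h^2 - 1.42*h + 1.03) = 1.5481*h^5 + 1.0506*h^4 - 5.3423*h^3 - 0.4849*h^2 + 3.8127*h - 1.1742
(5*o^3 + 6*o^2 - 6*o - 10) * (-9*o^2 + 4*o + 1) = -45*o^5 - 34*o^4 + 83*o^3 + 72*o^2 - 46*o - 10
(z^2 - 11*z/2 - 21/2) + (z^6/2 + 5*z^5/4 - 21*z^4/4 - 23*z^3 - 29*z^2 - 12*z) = z^6/2 + 5*z^5/4 - 21*z^4/4 - 23*z^3 - 28*z^2 - 35*z/2 - 21/2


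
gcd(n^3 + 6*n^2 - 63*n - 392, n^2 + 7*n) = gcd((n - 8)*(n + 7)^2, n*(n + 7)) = n + 7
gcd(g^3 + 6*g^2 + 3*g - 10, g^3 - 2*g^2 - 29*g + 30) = g^2 + 4*g - 5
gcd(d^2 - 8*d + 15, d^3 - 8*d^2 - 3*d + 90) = d - 5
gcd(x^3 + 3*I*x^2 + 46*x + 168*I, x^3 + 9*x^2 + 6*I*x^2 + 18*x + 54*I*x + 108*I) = x + 6*I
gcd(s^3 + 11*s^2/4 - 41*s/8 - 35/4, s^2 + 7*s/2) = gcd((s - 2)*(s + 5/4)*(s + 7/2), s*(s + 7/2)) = s + 7/2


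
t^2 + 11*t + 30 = (t + 5)*(t + 6)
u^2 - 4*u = u*(u - 4)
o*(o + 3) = o^2 + 3*o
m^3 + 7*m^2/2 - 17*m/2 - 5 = (m - 2)*(m + 1/2)*(m + 5)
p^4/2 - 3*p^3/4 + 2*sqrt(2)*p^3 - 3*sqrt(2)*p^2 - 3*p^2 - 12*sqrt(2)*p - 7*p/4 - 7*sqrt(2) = (p/2 + 1/2)*(p - 7/2)*(p + 1)*(p + 4*sqrt(2))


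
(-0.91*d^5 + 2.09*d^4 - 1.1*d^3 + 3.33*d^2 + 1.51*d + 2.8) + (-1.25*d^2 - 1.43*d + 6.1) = -0.91*d^5 + 2.09*d^4 - 1.1*d^3 + 2.08*d^2 + 0.0800000000000001*d + 8.9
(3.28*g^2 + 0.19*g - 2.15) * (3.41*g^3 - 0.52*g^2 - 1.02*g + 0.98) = 11.1848*g^5 - 1.0577*g^4 - 10.7759*g^3 + 4.1386*g^2 + 2.3792*g - 2.107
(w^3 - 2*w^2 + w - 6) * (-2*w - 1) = -2*w^4 + 3*w^3 + 11*w + 6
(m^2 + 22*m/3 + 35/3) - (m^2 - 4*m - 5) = 34*m/3 + 50/3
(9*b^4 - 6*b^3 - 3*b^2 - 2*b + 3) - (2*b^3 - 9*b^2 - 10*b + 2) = 9*b^4 - 8*b^3 + 6*b^2 + 8*b + 1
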